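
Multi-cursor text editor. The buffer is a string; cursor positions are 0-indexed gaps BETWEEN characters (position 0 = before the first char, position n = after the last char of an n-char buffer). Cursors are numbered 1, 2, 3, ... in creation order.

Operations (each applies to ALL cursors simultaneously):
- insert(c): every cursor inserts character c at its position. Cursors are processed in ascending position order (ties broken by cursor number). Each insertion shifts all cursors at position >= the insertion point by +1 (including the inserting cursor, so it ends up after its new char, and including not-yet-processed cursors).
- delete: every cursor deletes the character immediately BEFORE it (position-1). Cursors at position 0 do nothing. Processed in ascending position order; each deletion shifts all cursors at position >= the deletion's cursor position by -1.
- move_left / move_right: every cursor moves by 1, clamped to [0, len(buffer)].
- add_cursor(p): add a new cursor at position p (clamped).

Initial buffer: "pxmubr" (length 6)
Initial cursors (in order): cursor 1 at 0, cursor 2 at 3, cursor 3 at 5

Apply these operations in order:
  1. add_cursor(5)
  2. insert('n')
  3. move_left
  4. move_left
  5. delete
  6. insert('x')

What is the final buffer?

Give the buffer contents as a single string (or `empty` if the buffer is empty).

Answer: xnpxmnxxnnr

Derivation:
After op 1 (add_cursor(5)): buffer="pxmubr" (len 6), cursors c1@0 c2@3 c3@5 c4@5, authorship ......
After op 2 (insert('n')): buffer="npxmnubnnr" (len 10), cursors c1@1 c2@5 c3@9 c4@9, authorship 1...2..34.
After op 3 (move_left): buffer="npxmnubnnr" (len 10), cursors c1@0 c2@4 c3@8 c4@8, authorship 1...2..34.
After op 4 (move_left): buffer="npxmnubnnr" (len 10), cursors c1@0 c2@3 c3@7 c4@7, authorship 1...2..34.
After op 5 (delete): buffer="npmnnnr" (len 7), cursors c1@0 c2@2 c3@4 c4@4, authorship 1..234.
After op 6 (insert('x')): buffer="xnpxmnxxnnr" (len 11), cursors c1@1 c2@4 c3@8 c4@8, authorship 11.2.23434.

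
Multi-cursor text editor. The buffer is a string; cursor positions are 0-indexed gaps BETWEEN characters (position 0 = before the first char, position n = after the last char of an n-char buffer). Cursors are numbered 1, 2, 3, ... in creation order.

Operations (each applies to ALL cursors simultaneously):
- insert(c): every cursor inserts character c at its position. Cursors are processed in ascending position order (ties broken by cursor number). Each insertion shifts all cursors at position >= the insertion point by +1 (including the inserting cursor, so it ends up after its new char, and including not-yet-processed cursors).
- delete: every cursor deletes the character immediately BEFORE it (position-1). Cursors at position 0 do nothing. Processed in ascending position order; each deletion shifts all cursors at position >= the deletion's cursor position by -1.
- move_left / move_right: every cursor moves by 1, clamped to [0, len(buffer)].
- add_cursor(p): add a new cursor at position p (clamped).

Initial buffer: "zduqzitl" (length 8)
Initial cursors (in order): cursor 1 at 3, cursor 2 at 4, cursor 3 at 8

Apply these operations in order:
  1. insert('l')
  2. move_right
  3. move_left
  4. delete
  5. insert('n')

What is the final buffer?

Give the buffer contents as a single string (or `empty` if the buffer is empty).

After op 1 (insert('l')): buffer="zdulqlzitll" (len 11), cursors c1@4 c2@6 c3@11, authorship ...1.2....3
After op 2 (move_right): buffer="zdulqlzitll" (len 11), cursors c1@5 c2@7 c3@11, authorship ...1.2....3
After op 3 (move_left): buffer="zdulqlzitll" (len 11), cursors c1@4 c2@6 c3@10, authorship ...1.2....3
After op 4 (delete): buffer="zduqzitl" (len 8), cursors c1@3 c2@4 c3@7, authorship .......3
After op 5 (insert('n')): buffer="zdunqnzitnl" (len 11), cursors c1@4 c2@6 c3@10, authorship ...1.2...33

Answer: zdunqnzitnl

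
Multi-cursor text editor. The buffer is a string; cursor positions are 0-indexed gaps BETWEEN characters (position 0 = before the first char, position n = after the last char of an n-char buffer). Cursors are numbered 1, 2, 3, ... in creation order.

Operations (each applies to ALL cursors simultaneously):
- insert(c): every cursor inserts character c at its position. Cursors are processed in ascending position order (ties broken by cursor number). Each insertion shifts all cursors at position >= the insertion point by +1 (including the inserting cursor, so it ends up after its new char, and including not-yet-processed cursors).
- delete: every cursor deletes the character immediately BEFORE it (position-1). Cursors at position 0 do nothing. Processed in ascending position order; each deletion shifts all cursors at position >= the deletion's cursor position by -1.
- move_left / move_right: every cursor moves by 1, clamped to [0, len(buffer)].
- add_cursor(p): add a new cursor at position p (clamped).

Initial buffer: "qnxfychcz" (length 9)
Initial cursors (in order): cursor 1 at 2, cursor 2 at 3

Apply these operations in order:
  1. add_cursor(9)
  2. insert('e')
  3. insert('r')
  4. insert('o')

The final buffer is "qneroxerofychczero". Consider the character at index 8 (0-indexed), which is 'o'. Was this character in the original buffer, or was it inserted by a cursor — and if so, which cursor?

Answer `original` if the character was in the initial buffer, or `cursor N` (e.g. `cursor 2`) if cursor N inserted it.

Answer: cursor 2

Derivation:
After op 1 (add_cursor(9)): buffer="qnxfychcz" (len 9), cursors c1@2 c2@3 c3@9, authorship .........
After op 2 (insert('e')): buffer="qnexefychcze" (len 12), cursors c1@3 c2@5 c3@12, authorship ..1.2......3
After op 3 (insert('r')): buffer="qnerxerfychczer" (len 15), cursors c1@4 c2@7 c3@15, authorship ..11.22......33
After op 4 (insert('o')): buffer="qneroxerofychczero" (len 18), cursors c1@5 c2@9 c3@18, authorship ..111.222......333
Authorship (.=original, N=cursor N): . . 1 1 1 . 2 2 2 . . . . . . 3 3 3
Index 8: author = 2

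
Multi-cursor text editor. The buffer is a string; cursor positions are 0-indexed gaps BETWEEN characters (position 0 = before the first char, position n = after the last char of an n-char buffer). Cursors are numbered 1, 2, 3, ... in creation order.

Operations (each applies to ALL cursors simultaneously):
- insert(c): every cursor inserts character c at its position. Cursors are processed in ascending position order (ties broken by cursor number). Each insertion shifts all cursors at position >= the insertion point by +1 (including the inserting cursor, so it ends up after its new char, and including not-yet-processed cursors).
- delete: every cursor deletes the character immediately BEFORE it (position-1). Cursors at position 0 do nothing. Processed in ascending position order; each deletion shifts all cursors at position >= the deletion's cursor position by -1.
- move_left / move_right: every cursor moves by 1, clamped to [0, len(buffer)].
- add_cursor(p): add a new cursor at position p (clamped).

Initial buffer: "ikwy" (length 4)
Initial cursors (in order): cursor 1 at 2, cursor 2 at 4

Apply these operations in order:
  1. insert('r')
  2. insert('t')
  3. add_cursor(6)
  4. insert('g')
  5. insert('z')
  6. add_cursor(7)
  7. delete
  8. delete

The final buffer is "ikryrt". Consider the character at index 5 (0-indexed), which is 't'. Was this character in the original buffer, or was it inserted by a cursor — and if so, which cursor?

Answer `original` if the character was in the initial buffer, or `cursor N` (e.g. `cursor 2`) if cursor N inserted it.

Answer: cursor 2

Derivation:
After op 1 (insert('r')): buffer="ikrwyr" (len 6), cursors c1@3 c2@6, authorship ..1..2
After op 2 (insert('t')): buffer="ikrtwyrt" (len 8), cursors c1@4 c2@8, authorship ..11..22
After op 3 (add_cursor(6)): buffer="ikrtwyrt" (len 8), cursors c1@4 c3@6 c2@8, authorship ..11..22
After op 4 (insert('g')): buffer="ikrtgwygrtg" (len 11), cursors c1@5 c3@8 c2@11, authorship ..111..3222
After op 5 (insert('z')): buffer="ikrtgzwygzrtgz" (len 14), cursors c1@6 c3@10 c2@14, authorship ..1111..332222
After op 6 (add_cursor(7)): buffer="ikrtgzwygzrtgz" (len 14), cursors c1@6 c4@7 c3@10 c2@14, authorship ..1111..332222
After op 7 (delete): buffer="ikrtgygrtg" (len 10), cursors c1@5 c4@5 c3@7 c2@10, authorship ..111.3222
After op 8 (delete): buffer="ikryrt" (len 6), cursors c1@3 c4@3 c3@4 c2@6, authorship ..1.22
Authorship (.=original, N=cursor N): . . 1 . 2 2
Index 5: author = 2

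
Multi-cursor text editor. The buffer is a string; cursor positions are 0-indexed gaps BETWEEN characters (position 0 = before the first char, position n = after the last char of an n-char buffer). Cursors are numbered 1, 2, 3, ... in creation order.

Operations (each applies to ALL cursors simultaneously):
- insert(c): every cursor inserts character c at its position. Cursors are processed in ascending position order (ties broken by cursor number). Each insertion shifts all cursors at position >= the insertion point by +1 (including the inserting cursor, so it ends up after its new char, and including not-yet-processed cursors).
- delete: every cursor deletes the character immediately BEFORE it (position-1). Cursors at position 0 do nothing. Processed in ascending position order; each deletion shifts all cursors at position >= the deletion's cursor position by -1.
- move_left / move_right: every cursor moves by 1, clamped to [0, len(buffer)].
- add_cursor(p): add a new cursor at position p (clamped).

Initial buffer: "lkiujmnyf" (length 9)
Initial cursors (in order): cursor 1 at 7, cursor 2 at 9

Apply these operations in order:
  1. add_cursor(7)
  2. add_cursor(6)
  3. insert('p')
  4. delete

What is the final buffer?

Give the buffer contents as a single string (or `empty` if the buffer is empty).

After op 1 (add_cursor(7)): buffer="lkiujmnyf" (len 9), cursors c1@7 c3@7 c2@9, authorship .........
After op 2 (add_cursor(6)): buffer="lkiujmnyf" (len 9), cursors c4@6 c1@7 c3@7 c2@9, authorship .........
After op 3 (insert('p')): buffer="lkiujmpnppyfp" (len 13), cursors c4@7 c1@10 c3@10 c2@13, authorship ......4.13..2
After op 4 (delete): buffer="lkiujmnyf" (len 9), cursors c4@6 c1@7 c3@7 c2@9, authorship .........

Answer: lkiujmnyf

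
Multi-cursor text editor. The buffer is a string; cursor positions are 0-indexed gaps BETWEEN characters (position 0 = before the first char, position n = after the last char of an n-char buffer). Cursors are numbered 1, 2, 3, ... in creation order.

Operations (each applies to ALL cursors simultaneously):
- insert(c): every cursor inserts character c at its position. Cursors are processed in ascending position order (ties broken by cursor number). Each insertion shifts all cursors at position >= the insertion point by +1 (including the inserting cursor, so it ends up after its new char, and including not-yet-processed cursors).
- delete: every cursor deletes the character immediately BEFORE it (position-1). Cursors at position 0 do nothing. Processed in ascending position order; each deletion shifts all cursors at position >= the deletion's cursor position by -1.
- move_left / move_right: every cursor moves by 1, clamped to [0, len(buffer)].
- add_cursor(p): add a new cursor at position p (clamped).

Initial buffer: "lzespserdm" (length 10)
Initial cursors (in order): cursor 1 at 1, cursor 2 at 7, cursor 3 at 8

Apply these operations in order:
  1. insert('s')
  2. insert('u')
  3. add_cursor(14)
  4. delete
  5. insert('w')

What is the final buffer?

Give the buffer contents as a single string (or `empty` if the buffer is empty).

Answer: lswzespseswrwwdm

Derivation:
After op 1 (insert('s')): buffer="lszespsesrsdm" (len 13), cursors c1@2 c2@9 c3@11, authorship .1......2.3..
After op 2 (insert('u')): buffer="lsuzespsesursudm" (len 16), cursors c1@3 c2@11 c3@14, authorship .11......22.33..
After op 3 (add_cursor(14)): buffer="lsuzespsesursudm" (len 16), cursors c1@3 c2@11 c3@14 c4@14, authorship .11......22.33..
After op 4 (delete): buffer="lszespsesrdm" (len 12), cursors c1@2 c2@9 c3@10 c4@10, authorship .1......2...
After op 5 (insert('w')): buffer="lswzespseswrwwdm" (len 16), cursors c1@3 c2@11 c3@14 c4@14, authorship .11......22.34..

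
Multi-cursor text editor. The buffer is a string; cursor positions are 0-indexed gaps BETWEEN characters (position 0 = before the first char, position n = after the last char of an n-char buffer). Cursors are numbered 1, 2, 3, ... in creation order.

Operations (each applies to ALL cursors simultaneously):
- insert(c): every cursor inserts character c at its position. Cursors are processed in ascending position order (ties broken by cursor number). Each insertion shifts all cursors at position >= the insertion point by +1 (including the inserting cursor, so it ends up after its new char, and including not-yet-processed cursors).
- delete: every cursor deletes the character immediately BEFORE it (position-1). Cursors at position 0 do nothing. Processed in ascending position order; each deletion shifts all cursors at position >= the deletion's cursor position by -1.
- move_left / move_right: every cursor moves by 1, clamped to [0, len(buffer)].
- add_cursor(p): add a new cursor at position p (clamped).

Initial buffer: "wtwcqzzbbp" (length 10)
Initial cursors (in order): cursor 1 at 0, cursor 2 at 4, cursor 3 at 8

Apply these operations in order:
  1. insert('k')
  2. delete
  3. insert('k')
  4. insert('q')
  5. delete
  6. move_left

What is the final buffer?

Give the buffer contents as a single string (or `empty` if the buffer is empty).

Answer: kwtwckqzzbkbp

Derivation:
After op 1 (insert('k')): buffer="kwtwckqzzbkbp" (len 13), cursors c1@1 c2@6 c3@11, authorship 1....2....3..
After op 2 (delete): buffer="wtwcqzzbbp" (len 10), cursors c1@0 c2@4 c3@8, authorship ..........
After op 3 (insert('k')): buffer="kwtwckqzzbkbp" (len 13), cursors c1@1 c2@6 c3@11, authorship 1....2....3..
After op 4 (insert('q')): buffer="kqwtwckqqzzbkqbp" (len 16), cursors c1@2 c2@8 c3@14, authorship 11....22....33..
After op 5 (delete): buffer="kwtwckqzzbkbp" (len 13), cursors c1@1 c2@6 c3@11, authorship 1....2....3..
After op 6 (move_left): buffer="kwtwckqzzbkbp" (len 13), cursors c1@0 c2@5 c3@10, authorship 1....2....3..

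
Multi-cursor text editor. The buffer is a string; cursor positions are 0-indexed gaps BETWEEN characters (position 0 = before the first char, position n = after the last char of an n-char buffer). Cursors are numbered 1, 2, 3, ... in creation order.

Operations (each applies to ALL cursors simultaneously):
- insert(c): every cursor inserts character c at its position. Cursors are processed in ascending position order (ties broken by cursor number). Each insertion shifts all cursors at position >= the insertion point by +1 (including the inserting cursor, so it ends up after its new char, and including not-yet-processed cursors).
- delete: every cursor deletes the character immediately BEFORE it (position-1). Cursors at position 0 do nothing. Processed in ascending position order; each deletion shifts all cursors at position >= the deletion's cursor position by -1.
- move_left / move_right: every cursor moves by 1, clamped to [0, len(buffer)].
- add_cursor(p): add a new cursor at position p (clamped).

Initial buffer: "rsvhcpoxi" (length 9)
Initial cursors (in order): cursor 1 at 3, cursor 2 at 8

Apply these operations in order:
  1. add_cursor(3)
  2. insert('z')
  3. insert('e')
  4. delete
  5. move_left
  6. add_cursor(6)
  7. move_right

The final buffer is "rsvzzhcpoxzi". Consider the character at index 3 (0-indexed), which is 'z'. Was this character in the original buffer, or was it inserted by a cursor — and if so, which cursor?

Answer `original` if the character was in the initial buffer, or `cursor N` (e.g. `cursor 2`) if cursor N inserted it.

Answer: cursor 1

Derivation:
After op 1 (add_cursor(3)): buffer="rsvhcpoxi" (len 9), cursors c1@3 c3@3 c2@8, authorship .........
After op 2 (insert('z')): buffer="rsvzzhcpoxzi" (len 12), cursors c1@5 c3@5 c2@11, authorship ...13.....2.
After op 3 (insert('e')): buffer="rsvzzeehcpoxzei" (len 15), cursors c1@7 c3@7 c2@14, authorship ...1313.....22.
After op 4 (delete): buffer="rsvzzhcpoxzi" (len 12), cursors c1@5 c3@5 c2@11, authorship ...13.....2.
After op 5 (move_left): buffer="rsvzzhcpoxzi" (len 12), cursors c1@4 c3@4 c2@10, authorship ...13.....2.
After op 6 (add_cursor(6)): buffer="rsvzzhcpoxzi" (len 12), cursors c1@4 c3@4 c4@6 c2@10, authorship ...13.....2.
After op 7 (move_right): buffer="rsvzzhcpoxzi" (len 12), cursors c1@5 c3@5 c4@7 c2@11, authorship ...13.....2.
Authorship (.=original, N=cursor N): . . . 1 3 . . . . . 2 .
Index 3: author = 1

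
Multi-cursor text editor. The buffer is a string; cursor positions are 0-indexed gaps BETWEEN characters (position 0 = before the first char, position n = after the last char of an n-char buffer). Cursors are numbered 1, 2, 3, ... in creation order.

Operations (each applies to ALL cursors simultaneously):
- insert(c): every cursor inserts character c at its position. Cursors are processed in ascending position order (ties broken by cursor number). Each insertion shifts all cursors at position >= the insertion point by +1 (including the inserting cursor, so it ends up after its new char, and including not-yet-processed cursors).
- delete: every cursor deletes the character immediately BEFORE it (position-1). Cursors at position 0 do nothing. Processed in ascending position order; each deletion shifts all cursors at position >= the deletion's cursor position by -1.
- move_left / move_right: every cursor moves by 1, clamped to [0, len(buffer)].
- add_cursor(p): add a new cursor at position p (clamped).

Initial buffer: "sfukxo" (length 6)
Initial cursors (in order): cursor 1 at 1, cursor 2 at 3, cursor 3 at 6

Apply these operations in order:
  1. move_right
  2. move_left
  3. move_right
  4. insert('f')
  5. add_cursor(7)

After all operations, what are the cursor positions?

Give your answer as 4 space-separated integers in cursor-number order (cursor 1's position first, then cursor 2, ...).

After op 1 (move_right): buffer="sfukxo" (len 6), cursors c1@2 c2@4 c3@6, authorship ......
After op 2 (move_left): buffer="sfukxo" (len 6), cursors c1@1 c2@3 c3@5, authorship ......
After op 3 (move_right): buffer="sfukxo" (len 6), cursors c1@2 c2@4 c3@6, authorship ......
After op 4 (insert('f')): buffer="sffukfxof" (len 9), cursors c1@3 c2@6 c3@9, authorship ..1..2..3
After op 5 (add_cursor(7)): buffer="sffukfxof" (len 9), cursors c1@3 c2@6 c4@7 c3@9, authorship ..1..2..3

Answer: 3 6 9 7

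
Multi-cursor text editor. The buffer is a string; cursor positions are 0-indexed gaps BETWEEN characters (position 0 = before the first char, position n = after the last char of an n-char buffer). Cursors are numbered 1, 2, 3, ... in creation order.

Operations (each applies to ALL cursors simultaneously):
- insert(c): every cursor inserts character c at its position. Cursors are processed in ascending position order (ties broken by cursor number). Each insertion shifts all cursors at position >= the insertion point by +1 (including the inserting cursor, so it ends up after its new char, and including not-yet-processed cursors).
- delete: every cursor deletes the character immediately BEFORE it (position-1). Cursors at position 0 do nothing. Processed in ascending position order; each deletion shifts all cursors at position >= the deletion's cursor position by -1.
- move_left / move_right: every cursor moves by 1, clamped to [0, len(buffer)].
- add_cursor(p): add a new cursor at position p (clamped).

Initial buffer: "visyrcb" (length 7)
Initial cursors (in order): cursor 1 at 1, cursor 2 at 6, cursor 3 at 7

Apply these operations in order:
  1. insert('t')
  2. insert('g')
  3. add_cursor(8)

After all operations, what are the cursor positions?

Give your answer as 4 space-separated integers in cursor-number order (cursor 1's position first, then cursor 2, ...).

After op 1 (insert('t')): buffer="vtisyrctbt" (len 10), cursors c1@2 c2@8 c3@10, authorship .1.....2.3
After op 2 (insert('g')): buffer="vtgisyrctgbtg" (len 13), cursors c1@3 c2@10 c3@13, authorship .11.....22.33
After op 3 (add_cursor(8)): buffer="vtgisyrctgbtg" (len 13), cursors c1@3 c4@8 c2@10 c3@13, authorship .11.....22.33

Answer: 3 10 13 8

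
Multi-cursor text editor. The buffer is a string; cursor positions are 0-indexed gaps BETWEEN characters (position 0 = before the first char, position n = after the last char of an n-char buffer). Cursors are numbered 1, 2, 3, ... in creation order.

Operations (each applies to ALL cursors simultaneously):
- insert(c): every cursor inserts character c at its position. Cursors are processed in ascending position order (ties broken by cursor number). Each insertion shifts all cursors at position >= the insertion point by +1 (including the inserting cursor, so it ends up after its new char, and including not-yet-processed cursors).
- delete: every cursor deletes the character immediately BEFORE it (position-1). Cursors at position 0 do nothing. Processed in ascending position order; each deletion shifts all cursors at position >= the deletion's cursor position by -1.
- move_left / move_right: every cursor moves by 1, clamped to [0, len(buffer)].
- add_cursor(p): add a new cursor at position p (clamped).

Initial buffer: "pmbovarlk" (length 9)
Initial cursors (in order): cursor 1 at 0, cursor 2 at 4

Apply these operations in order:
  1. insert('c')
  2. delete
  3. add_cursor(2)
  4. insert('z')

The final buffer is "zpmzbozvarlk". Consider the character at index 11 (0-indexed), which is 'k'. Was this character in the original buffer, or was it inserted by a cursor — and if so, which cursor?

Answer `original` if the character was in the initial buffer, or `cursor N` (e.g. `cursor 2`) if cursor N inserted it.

After op 1 (insert('c')): buffer="cpmbocvarlk" (len 11), cursors c1@1 c2@6, authorship 1....2.....
After op 2 (delete): buffer="pmbovarlk" (len 9), cursors c1@0 c2@4, authorship .........
After op 3 (add_cursor(2)): buffer="pmbovarlk" (len 9), cursors c1@0 c3@2 c2@4, authorship .........
After op 4 (insert('z')): buffer="zpmzbozvarlk" (len 12), cursors c1@1 c3@4 c2@7, authorship 1..3..2.....
Authorship (.=original, N=cursor N): 1 . . 3 . . 2 . . . . .
Index 11: author = original

Answer: original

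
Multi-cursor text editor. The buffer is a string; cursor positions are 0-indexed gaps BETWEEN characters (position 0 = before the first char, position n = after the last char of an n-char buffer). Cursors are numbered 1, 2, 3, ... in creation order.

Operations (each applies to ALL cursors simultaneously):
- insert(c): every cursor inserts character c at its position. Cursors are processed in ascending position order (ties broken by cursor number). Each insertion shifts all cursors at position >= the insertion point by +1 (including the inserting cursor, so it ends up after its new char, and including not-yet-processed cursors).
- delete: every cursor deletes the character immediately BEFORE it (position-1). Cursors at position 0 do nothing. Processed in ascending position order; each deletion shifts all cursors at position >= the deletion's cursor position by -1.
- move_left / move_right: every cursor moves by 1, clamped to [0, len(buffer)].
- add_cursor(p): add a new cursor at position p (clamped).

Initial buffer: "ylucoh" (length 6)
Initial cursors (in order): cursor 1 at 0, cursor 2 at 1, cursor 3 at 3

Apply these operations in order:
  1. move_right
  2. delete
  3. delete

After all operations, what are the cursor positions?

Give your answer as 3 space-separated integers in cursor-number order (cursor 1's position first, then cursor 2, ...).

Answer: 0 0 0

Derivation:
After op 1 (move_right): buffer="ylucoh" (len 6), cursors c1@1 c2@2 c3@4, authorship ......
After op 2 (delete): buffer="uoh" (len 3), cursors c1@0 c2@0 c3@1, authorship ...
After op 3 (delete): buffer="oh" (len 2), cursors c1@0 c2@0 c3@0, authorship ..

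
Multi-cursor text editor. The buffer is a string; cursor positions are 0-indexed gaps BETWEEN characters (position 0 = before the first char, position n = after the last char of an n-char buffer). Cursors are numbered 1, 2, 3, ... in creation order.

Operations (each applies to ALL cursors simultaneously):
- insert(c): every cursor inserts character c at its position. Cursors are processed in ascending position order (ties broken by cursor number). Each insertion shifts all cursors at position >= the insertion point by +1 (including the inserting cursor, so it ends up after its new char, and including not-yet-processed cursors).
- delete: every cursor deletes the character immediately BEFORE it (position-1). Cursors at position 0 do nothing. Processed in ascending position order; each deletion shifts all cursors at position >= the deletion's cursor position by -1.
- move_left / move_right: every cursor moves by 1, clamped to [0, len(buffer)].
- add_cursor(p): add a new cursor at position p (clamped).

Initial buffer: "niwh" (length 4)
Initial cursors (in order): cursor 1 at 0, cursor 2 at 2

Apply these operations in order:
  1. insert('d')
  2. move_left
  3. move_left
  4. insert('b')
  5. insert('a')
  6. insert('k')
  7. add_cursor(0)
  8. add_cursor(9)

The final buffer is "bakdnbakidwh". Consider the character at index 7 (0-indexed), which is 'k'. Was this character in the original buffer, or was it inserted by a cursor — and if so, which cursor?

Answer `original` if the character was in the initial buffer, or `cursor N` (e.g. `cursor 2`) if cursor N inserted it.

After op 1 (insert('d')): buffer="dnidwh" (len 6), cursors c1@1 c2@4, authorship 1..2..
After op 2 (move_left): buffer="dnidwh" (len 6), cursors c1@0 c2@3, authorship 1..2..
After op 3 (move_left): buffer="dnidwh" (len 6), cursors c1@0 c2@2, authorship 1..2..
After op 4 (insert('b')): buffer="bdnbidwh" (len 8), cursors c1@1 c2@4, authorship 11.2.2..
After op 5 (insert('a')): buffer="badnbaidwh" (len 10), cursors c1@2 c2@6, authorship 111.22.2..
After op 6 (insert('k')): buffer="bakdnbakidwh" (len 12), cursors c1@3 c2@8, authorship 1111.222.2..
After op 7 (add_cursor(0)): buffer="bakdnbakidwh" (len 12), cursors c3@0 c1@3 c2@8, authorship 1111.222.2..
After op 8 (add_cursor(9)): buffer="bakdnbakidwh" (len 12), cursors c3@0 c1@3 c2@8 c4@9, authorship 1111.222.2..
Authorship (.=original, N=cursor N): 1 1 1 1 . 2 2 2 . 2 . .
Index 7: author = 2

Answer: cursor 2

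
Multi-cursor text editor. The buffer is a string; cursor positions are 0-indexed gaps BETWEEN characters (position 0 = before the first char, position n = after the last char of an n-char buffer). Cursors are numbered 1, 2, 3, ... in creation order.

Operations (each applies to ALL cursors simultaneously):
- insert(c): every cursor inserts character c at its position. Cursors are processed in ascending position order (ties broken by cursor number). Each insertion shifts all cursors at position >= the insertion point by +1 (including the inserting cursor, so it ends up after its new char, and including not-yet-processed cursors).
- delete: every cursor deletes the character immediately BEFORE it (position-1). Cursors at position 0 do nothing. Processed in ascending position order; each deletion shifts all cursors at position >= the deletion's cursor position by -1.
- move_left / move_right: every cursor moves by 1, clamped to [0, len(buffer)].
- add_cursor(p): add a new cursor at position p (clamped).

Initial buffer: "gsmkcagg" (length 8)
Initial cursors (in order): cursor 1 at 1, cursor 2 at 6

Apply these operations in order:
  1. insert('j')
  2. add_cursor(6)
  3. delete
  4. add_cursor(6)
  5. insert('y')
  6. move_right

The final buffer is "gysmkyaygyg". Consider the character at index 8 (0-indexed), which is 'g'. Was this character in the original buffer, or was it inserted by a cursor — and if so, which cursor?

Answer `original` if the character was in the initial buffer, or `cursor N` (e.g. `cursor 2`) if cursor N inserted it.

Answer: original

Derivation:
After op 1 (insert('j')): buffer="gjsmkcajgg" (len 10), cursors c1@2 c2@8, authorship .1.....2..
After op 2 (add_cursor(6)): buffer="gjsmkcajgg" (len 10), cursors c1@2 c3@6 c2@8, authorship .1.....2..
After op 3 (delete): buffer="gsmkagg" (len 7), cursors c1@1 c3@4 c2@5, authorship .......
After op 4 (add_cursor(6)): buffer="gsmkagg" (len 7), cursors c1@1 c3@4 c2@5 c4@6, authorship .......
After op 5 (insert('y')): buffer="gysmkyaygyg" (len 11), cursors c1@2 c3@6 c2@8 c4@10, authorship .1...3.2.4.
After op 6 (move_right): buffer="gysmkyaygyg" (len 11), cursors c1@3 c3@7 c2@9 c4@11, authorship .1...3.2.4.
Authorship (.=original, N=cursor N): . 1 . . . 3 . 2 . 4 .
Index 8: author = original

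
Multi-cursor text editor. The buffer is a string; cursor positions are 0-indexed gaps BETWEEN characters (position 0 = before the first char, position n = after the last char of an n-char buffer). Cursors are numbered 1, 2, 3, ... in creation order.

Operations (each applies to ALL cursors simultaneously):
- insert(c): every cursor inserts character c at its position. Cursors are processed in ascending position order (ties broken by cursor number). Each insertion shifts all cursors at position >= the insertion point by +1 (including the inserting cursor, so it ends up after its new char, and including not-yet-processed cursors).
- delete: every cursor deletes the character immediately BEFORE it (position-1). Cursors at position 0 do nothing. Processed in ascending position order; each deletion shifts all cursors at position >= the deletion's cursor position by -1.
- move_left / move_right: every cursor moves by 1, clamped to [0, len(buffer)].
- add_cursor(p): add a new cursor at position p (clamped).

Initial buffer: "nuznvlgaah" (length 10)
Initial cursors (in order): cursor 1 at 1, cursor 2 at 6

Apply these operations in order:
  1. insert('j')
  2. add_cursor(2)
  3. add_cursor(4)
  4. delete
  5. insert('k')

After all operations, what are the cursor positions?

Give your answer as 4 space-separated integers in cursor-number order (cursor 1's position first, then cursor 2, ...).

After op 1 (insert('j')): buffer="njuznvljgaah" (len 12), cursors c1@2 c2@8, authorship .1.....2....
After op 2 (add_cursor(2)): buffer="njuznvljgaah" (len 12), cursors c1@2 c3@2 c2@8, authorship .1.....2....
After op 3 (add_cursor(4)): buffer="njuznvljgaah" (len 12), cursors c1@2 c3@2 c4@4 c2@8, authorship .1.....2....
After op 4 (delete): buffer="unvlgaah" (len 8), cursors c1@0 c3@0 c4@1 c2@4, authorship ........
After op 5 (insert('k')): buffer="kkuknvlkgaah" (len 12), cursors c1@2 c3@2 c4@4 c2@8, authorship 13.4...2....

Answer: 2 8 2 4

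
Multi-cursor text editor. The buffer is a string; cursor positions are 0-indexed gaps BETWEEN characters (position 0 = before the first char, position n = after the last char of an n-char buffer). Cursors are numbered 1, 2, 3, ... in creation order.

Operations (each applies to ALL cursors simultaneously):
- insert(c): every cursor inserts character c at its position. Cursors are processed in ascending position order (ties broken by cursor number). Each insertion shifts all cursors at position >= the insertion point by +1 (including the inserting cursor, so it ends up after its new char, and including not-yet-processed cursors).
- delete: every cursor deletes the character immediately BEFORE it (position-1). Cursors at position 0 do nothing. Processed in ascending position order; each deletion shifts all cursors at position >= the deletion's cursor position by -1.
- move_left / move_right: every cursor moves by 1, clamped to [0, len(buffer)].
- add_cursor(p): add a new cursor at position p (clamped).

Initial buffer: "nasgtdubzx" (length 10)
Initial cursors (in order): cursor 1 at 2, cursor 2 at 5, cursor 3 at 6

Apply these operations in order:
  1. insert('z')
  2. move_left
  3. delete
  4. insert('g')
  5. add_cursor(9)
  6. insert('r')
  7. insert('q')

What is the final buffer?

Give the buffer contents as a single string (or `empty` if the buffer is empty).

After op 1 (insert('z')): buffer="nazsgtzdzubzx" (len 13), cursors c1@3 c2@7 c3@9, authorship ..1...2.3....
After op 2 (move_left): buffer="nazsgtzdzubzx" (len 13), cursors c1@2 c2@6 c3@8, authorship ..1...2.3....
After op 3 (delete): buffer="nzsgzzubzx" (len 10), cursors c1@1 c2@4 c3@5, authorship .1..23....
After op 4 (insert('g')): buffer="ngzsggzgzubzx" (len 13), cursors c1@2 c2@6 c3@8, authorship .11..2233....
After op 5 (add_cursor(9)): buffer="ngzsggzgzubzx" (len 13), cursors c1@2 c2@6 c3@8 c4@9, authorship .11..2233....
After op 6 (insert('r')): buffer="ngrzsggrzgrzrubzx" (len 17), cursors c1@3 c2@8 c3@11 c4@13, authorship .111..2223334....
After op 7 (insert('q')): buffer="ngrqzsggrqzgrqzrqubzx" (len 21), cursors c1@4 c2@10 c3@14 c4@17, authorship .1111..2222333344....

Answer: ngrqzsggrqzgrqzrqubzx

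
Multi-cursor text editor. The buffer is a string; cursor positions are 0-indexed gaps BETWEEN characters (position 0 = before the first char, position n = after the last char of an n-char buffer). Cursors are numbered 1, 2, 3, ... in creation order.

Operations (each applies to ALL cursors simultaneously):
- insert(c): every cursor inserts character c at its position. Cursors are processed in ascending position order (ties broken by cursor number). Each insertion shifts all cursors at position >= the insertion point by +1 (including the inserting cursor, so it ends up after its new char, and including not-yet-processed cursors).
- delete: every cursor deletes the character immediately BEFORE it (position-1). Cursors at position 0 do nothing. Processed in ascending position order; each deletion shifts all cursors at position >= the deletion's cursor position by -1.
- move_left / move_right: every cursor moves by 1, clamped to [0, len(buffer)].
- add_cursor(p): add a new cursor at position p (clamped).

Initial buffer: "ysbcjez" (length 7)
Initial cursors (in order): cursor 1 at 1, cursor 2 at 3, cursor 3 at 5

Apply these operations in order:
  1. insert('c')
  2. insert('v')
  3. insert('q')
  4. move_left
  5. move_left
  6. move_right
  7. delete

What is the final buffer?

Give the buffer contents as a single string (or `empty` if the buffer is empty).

After op 1 (insert('c')): buffer="ycsbccjcez" (len 10), cursors c1@2 c2@5 c3@8, authorship .1..2..3..
After op 2 (insert('v')): buffer="ycvsbcvcjcvez" (len 13), cursors c1@3 c2@7 c3@11, authorship .11..22..33..
After op 3 (insert('q')): buffer="ycvqsbcvqcjcvqez" (len 16), cursors c1@4 c2@9 c3@14, authorship .111..222..333..
After op 4 (move_left): buffer="ycvqsbcvqcjcvqez" (len 16), cursors c1@3 c2@8 c3@13, authorship .111..222..333..
After op 5 (move_left): buffer="ycvqsbcvqcjcvqez" (len 16), cursors c1@2 c2@7 c3@12, authorship .111..222..333..
After op 6 (move_right): buffer="ycvqsbcvqcjcvqez" (len 16), cursors c1@3 c2@8 c3@13, authorship .111..222..333..
After op 7 (delete): buffer="ycqsbcqcjcqez" (len 13), cursors c1@2 c2@6 c3@10, authorship .11..22..33..

Answer: ycqsbcqcjcqez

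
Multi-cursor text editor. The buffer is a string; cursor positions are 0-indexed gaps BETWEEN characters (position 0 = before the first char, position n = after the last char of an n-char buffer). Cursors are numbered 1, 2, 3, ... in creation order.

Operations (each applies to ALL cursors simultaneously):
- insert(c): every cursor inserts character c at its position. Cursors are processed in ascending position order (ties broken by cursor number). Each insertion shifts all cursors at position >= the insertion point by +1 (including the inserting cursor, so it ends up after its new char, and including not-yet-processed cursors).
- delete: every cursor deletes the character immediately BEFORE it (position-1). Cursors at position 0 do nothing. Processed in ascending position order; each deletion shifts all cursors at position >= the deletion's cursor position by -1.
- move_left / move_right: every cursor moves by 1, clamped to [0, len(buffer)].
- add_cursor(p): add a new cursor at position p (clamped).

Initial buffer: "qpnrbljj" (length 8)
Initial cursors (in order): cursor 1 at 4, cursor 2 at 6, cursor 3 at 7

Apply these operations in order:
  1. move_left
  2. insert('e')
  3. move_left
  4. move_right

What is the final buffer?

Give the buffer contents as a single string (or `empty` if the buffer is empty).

After op 1 (move_left): buffer="qpnrbljj" (len 8), cursors c1@3 c2@5 c3@6, authorship ........
After op 2 (insert('e')): buffer="qpnerbelejj" (len 11), cursors c1@4 c2@7 c3@9, authorship ...1..2.3..
After op 3 (move_left): buffer="qpnerbelejj" (len 11), cursors c1@3 c2@6 c3@8, authorship ...1..2.3..
After op 4 (move_right): buffer="qpnerbelejj" (len 11), cursors c1@4 c2@7 c3@9, authorship ...1..2.3..

Answer: qpnerbelejj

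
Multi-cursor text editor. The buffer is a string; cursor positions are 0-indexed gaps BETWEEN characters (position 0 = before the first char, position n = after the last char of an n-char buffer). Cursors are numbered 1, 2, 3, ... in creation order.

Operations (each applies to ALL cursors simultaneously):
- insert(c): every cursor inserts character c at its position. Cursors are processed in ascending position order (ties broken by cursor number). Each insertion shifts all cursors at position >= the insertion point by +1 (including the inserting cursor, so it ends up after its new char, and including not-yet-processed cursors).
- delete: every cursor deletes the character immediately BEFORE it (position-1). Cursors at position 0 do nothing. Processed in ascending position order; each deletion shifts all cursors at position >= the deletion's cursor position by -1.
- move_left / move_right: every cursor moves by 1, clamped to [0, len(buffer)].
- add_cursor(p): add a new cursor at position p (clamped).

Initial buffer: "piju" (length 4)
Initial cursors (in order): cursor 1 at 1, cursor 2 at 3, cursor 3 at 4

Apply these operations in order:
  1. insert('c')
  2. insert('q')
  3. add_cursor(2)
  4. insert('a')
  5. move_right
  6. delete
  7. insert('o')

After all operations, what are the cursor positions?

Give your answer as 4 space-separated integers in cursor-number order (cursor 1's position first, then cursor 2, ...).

After op 1 (insert('c')): buffer="pcijcuc" (len 7), cursors c1@2 c2@5 c3@7, authorship .1..2.3
After op 2 (insert('q')): buffer="pcqijcqucq" (len 10), cursors c1@3 c2@7 c3@10, authorship .11..22.33
After op 3 (add_cursor(2)): buffer="pcqijcqucq" (len 10), cursors c4@2 c1@3 c2@7 c3@10, authorship .11..22.33
After op 4 (insert('a')): buffer="pcaqaijcqaucqa" (len 14), cursors c4@3 c1@5 c2@10 c3@14, authorship .1411..222.333
After op 5 (move_right): buffer="pcaqaijcqaucqa" (len 14), cursors c4@4 c1@6 c2@11 c3@14, authorship .1411..222.333
After op 6 (delete): buffer="pcaajcqacq" (len 10), cursors c4@3 c1@4 c2@8 c3@10, authorship .141.22233
After op 7 (insert('o')): buffer="pcaoaojcqaocqo" (len 14), cursors c4@4 c1@6 c2@11 c3@14, authorship .14411.2222333

Answer: 6 11 14 4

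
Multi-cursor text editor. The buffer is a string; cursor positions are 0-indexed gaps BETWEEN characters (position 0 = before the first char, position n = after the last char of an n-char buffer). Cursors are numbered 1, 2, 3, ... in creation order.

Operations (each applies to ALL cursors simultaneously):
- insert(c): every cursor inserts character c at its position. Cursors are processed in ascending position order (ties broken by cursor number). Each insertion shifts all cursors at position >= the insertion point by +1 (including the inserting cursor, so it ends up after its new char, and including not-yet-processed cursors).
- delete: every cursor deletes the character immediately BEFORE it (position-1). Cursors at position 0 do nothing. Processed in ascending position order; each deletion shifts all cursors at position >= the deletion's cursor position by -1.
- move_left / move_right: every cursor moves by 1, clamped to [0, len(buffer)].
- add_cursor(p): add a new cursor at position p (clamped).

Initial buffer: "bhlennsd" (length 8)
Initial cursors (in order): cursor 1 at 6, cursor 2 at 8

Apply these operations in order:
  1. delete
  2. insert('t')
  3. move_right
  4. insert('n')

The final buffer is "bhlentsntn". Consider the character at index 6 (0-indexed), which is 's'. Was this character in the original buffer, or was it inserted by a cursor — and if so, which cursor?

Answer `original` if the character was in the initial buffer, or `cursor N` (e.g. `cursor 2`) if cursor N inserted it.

After op 1 (delete): buffer="bhlens" (len 6), cursors c1@5 c2@6, authorship ......
After op 2 (insert('t')): buffer="bhlentst" (len 8), cursors c1@6 c2@8, authorship .....1.2
After op 3 (move_right): buffer="bhlentst" (len 8), cursors c1@7 c2@8, authorship .....1.2
After op 4 (insert('n')): buffer="bhlentsntn" (len 10), cursors c1@8 c2@10, authorship .....1.122
Authorship (.=original, N=cursor N): . . . . . 1 . 1 2 2
Index 6: author = original

Answer: original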